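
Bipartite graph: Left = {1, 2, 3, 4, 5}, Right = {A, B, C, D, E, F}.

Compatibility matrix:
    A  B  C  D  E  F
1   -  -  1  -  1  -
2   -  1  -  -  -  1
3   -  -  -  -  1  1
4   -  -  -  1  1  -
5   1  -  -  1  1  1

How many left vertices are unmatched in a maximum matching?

One maximum matching: 1–C, 2–B, 3–F, 4–D, 5–E.
All 5 left vertices are matched, so no larger matching exists.
That matches 5 of the 5, leaving 0 unmatched; no matching can do better.

0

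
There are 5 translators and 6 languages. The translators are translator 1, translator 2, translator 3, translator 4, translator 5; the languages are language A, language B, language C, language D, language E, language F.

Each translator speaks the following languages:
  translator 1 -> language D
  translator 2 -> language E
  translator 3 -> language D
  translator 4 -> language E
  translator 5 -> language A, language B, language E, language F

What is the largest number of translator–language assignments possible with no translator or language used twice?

One maximum matching: translator 1–language D, translator 2–language E, translator 5–language F.
The set {translator 1, translator 2, translator 3, translator 4} has only 2 neighbours ({language D, language E}), so by Hall's theorem at most 3 of the 5 translators can be matched.

3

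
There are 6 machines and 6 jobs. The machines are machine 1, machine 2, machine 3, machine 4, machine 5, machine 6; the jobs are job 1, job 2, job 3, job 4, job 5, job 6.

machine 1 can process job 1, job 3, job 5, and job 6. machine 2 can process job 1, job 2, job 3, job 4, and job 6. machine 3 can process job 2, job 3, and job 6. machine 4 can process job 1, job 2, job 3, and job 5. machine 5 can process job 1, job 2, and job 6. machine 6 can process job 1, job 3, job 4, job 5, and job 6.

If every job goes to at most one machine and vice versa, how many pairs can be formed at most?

6

One maximum matching: machine 1→job 3, machine 2→job 4, machine 3→job 6, machine 4→job 1, machine 5→job 2, machine 6→job 5.
This saturates every machine, so 6 is the maximum.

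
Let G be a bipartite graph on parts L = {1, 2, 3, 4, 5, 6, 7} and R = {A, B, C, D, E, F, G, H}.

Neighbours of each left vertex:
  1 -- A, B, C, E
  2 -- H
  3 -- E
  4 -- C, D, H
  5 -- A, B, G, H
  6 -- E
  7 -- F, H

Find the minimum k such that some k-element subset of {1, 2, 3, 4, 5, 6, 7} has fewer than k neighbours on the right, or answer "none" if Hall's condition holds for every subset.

Take S = {3, 6}. Its neighbourhood is {E}, so |N(S)| = 1 < |S| = 2.
No single vertex violates Hall's condition since each has at least one neighbour, so 2 is the minimum.

2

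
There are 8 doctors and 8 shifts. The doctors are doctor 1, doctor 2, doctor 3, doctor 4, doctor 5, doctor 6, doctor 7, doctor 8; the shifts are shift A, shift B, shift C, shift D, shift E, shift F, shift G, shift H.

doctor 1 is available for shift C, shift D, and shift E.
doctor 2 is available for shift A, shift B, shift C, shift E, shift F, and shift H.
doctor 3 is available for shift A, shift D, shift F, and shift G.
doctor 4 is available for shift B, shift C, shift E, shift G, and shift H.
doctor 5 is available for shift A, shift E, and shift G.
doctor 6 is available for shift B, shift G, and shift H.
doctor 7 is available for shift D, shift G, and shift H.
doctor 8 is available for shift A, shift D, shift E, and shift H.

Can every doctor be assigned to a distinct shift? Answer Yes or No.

Yes

A valid assignment of size 8: doctor 1–shift D, doctor 2–shift A, doctor 3–shift F, doctor 4–shift C, doctor 5–shift G, doctor 6–shift B, doctor 7–shift H, doctor 8–shift E.
All 8 doctors are covered.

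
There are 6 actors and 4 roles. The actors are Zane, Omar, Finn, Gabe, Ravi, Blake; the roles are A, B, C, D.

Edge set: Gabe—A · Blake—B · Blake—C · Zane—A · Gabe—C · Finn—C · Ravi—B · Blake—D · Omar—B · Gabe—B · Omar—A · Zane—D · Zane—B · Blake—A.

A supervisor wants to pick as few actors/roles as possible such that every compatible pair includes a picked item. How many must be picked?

4

A maximum matching has 4 edges (e.g. Zane–D, Omar–A, Finn–C, Gabe–B).
By König's theorem the minimum vertex cover has the same size. One such cover is {A, B, C, D}.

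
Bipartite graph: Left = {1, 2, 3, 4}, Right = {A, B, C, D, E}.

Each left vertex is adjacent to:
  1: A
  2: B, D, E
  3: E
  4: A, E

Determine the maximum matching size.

3

One maximum matching: 1-A, 2-B, 3-E.
The set {1, 3, 4} has only 2 neighbours ({A, E}), so by Hall's theorem at most 3 of the 4 left vertices can be matched.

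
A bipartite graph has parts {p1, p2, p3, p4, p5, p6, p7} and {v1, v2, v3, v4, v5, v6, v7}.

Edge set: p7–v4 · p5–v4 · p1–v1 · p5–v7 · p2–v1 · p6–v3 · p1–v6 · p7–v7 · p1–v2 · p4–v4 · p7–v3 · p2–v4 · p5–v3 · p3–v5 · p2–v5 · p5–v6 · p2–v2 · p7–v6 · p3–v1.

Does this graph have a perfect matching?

For example, pair p1→v1, p2→v2, p3→v5, p4→v4, p5→v7, p6→v3, p7→v6.
All 7 left vertices are covered.

Yes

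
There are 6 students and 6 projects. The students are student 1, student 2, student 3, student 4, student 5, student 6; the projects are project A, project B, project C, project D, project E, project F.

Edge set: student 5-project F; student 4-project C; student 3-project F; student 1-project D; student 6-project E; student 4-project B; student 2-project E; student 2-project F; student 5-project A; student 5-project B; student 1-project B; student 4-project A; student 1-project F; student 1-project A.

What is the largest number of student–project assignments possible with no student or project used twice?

5

One maximum matching: student 1→project B, student 2→project E, student 3→project F, student 4→project C, student 5→project A.
The set {student 2, student 3, student 6} has only 2 neighbours ({project E, project F}), so by Hall's theorem at most 5 of the 6 students can be matched.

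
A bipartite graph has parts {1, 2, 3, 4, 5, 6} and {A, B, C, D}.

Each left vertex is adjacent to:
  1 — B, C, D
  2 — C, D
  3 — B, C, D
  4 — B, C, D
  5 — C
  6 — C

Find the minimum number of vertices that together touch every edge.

The 3 edges 1–C, 2–D, 3–B form a matching, so any vertex cover needs at least 3 vertices (one per matched edge).
Conversely {B, C, D} meets every edge and has exactly 3 vertices, so 3 is optimal.

3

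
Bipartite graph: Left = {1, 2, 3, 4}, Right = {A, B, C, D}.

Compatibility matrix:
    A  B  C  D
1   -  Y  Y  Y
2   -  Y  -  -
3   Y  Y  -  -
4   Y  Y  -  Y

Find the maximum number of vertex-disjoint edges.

A valid assignment of size 4: 1–C, 2–B, 3–A, 4–D.
This saturates every left vertex, so 4 is the maximum.

4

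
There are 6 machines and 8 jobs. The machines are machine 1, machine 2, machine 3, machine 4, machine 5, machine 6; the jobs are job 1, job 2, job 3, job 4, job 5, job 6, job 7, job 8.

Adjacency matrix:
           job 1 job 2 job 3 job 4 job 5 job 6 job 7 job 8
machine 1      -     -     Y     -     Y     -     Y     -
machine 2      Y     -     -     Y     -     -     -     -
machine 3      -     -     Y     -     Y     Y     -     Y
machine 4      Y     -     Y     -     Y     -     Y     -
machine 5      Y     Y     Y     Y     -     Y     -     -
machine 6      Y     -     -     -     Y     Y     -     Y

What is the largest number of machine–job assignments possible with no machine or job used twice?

6

One maximum matching: machine 1-job 5, machine 2-job 4, machine 3-job 3, machine 4-job 1, machine 5-job 2, machine 6-job 6.
This saturates every machine, so 6 is the maximum.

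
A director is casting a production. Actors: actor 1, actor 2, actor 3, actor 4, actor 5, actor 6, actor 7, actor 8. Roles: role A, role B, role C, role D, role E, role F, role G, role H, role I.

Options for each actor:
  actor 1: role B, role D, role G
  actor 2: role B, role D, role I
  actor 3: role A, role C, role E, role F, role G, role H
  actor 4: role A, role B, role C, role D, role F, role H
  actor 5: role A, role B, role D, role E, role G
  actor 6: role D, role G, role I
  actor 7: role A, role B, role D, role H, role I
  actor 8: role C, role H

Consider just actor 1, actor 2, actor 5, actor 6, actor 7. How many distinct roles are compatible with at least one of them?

The union of neighbours of {actor 1, actor 2, actor 5, actor 6, actor 7} is {role A, role B, role D, role E, role G, role H, role I}, which has 7 elements.
Since |N(S)| = 7 ≥ |S| = 5, Hall's condition holds for this subset.

7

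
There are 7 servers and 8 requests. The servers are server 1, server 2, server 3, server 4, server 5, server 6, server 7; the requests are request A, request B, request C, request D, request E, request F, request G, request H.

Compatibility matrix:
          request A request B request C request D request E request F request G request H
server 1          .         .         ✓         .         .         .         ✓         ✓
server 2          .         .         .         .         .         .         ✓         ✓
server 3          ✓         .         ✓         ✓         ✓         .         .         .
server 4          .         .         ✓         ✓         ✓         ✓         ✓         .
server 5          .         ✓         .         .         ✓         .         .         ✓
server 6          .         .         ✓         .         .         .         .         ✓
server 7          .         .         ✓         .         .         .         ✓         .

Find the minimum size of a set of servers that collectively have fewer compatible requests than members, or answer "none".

4

Take S = {server 1, server 2, server 6, server 7}. Its neighbourhood is {request C, request G, request H}, so |N(S)| = 3 < |S| = 4.
Every subset of size less than 4 has at least as many neighbours as members, so 4 is the minimum.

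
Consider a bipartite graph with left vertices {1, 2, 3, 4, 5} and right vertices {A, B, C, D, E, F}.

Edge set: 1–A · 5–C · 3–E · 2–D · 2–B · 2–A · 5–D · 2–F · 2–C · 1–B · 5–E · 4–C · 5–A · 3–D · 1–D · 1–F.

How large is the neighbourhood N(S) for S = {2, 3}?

The union of neighbours of {2, 3} is {A, B, C, D, E, F}, which has 6 elements.
Since |N(S)| = 6 ≥ |S| = 2, Hall's condition holds for this subset.

6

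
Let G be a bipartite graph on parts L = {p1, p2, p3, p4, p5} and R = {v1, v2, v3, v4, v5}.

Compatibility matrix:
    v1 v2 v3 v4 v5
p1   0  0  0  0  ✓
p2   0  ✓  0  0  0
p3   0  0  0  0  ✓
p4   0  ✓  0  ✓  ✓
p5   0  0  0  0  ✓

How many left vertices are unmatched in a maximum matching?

One maximum matching: p1→v5, p2→v2, p4→v4.
The set {p1, p3, p5} has only 1 neighbour ({v5}), so by Hall's theorem at most 3 of the 5 left vertices can be matched.
That matches 3 of the 5, leaving 2 unmatched; no matching can do better.

2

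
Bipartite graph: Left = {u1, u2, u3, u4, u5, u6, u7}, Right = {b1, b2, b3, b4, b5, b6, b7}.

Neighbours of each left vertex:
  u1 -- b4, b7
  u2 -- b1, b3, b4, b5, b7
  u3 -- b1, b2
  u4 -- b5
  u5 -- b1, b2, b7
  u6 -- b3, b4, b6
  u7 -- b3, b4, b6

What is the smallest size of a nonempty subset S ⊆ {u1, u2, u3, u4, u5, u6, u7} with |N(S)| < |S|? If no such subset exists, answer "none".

none

A matching saturating every left vertex exists, for instance u1→b4, u2→b1, u3→b2, u4→b5, u5→b7, u6→b6, u7→b3.
By Hall's marriage theorem, this means |N(S)| ≥ |S| for every subset S, so no violating subset exists.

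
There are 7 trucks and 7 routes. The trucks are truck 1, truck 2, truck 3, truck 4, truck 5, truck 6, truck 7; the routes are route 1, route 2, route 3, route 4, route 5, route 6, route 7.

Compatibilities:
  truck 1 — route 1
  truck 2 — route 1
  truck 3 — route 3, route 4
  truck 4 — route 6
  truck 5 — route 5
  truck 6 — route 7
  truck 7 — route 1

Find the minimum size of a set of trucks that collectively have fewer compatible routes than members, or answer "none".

Take S = {truck 1, truck 2}. Its neighbourhood is {route 1}, so |N(S)| = 1 < |S| = 2.
No single vertex violates Hall's condition since each has at least one neighbour, so 2 is the minimum.

2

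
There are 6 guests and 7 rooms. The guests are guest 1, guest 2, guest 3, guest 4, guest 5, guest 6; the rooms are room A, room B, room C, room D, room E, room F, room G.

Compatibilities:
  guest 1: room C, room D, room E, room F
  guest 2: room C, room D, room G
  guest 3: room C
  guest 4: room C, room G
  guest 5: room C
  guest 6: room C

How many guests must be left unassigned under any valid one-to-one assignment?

2

A valid assignment of size 4: guest 1→room E, guest 2→room D, guest 3→room C, guest 4→room G.
The set {guest 3, guest 5, guest 6} has only 1 neighbour ({room C}), so by Hall's theorem at most 4 of the 6 guests can be matched.
That matches 4 of the 6, leaving 2 unmatched; no matching can do better.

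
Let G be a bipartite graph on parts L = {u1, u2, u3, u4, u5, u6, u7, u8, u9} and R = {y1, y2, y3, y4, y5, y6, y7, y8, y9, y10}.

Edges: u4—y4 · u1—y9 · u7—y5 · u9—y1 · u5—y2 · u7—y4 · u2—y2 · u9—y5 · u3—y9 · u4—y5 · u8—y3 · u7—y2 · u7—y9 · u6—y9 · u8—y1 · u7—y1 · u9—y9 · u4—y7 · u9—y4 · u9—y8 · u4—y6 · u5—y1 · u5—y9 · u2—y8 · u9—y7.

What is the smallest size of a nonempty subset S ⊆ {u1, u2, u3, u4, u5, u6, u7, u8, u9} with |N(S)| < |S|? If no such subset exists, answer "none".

2

Take S = {u1, u3}. Its neighbourhood is {y9}, so |N(S)| = 1 < |S| = 2.
No single vertex violates Hall's condition since each has at least one neighbour, so 2 is the minimum.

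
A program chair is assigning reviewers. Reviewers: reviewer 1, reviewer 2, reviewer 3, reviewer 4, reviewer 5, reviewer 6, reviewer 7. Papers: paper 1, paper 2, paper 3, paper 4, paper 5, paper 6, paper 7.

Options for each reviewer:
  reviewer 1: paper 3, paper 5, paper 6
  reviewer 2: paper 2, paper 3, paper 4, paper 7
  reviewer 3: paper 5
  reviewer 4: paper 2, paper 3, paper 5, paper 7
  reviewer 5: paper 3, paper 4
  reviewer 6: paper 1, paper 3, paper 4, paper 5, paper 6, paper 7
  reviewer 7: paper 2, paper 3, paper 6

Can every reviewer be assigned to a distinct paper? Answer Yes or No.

For example, pair reviewer 1-paper 3, reviewer 2-paper 7, reviewer 3-paper 5, reviewer 4-paper 2, reviewer 5-paper 4, reviewer 6-paper 1, reviewer 7-paper 6.
Every reviewer is matched, so this is a perfect matching.

Yes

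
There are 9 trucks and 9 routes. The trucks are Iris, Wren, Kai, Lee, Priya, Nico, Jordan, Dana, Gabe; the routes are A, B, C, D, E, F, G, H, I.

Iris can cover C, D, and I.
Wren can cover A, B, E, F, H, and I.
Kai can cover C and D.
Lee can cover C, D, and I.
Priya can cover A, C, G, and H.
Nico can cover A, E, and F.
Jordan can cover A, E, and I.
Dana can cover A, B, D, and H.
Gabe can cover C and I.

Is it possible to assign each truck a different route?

No

The set {Iris, Kai, Lee, Gabe} has only 3 neighbours ({C, D, I}), so by Hall's theorem at most 8 of the 9 trucks can be matched.
Hence no matching covers every truck.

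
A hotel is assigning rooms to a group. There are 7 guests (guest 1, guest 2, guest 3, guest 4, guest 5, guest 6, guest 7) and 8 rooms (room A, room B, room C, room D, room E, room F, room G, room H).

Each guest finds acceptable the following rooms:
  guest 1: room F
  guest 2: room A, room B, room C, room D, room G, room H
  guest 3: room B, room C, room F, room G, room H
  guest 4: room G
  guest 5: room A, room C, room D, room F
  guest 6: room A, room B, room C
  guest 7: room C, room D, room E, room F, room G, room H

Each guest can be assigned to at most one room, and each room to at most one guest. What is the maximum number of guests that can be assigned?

7

A valid assignment of size 7: guest 1–room F, guest 2–room A, guest 3–room H, guest 4–room G, guest 5–room C, guest 6–room B, guest 7–room D.
This saturates every guest, so 7 is the maximum.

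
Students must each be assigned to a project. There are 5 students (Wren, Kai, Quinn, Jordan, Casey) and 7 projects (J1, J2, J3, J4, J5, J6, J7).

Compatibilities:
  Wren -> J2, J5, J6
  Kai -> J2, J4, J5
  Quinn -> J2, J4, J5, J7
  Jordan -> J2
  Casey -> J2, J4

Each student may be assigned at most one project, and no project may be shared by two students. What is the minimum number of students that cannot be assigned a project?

0

For example, pair Wren→J6, Kai→J5, Quinn→J7, Jordan→J2, Casey→J4.
This saturates every student, so 5 is the maximum.
That matches 5 of the 5, leaving 0 unmatched; no matching can do better.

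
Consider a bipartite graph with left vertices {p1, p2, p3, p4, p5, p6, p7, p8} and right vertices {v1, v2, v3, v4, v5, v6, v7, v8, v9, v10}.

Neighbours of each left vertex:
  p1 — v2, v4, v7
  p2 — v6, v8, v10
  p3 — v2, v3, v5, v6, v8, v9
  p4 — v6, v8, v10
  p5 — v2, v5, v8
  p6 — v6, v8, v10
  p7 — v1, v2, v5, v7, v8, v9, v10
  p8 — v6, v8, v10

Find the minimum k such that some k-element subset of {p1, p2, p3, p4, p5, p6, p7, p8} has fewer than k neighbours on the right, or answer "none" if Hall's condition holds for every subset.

4

Take S = {p2, p4, p6, p8}. Its neighbourhood is {v6, v8, v10}, so |N(S)| = 3 < |S| = 4.
Every subset of size less than 4 has at least as many neighbours as members, so 4 is the minimum.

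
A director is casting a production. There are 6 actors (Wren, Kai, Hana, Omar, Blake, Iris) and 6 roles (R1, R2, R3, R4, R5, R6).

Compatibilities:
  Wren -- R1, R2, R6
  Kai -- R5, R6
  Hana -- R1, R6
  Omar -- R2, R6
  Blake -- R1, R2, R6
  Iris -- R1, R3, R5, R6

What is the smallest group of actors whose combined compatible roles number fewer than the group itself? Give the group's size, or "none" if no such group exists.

4

Take S = {Wren, Hana, Omar, Blake}. Its neighbourhood is {R1, R2, R6}, so |N(S)| = 3 < |S| = 4.
Every subset of size less than 4 has at least as many neighbours as members, so 4 is the minimum.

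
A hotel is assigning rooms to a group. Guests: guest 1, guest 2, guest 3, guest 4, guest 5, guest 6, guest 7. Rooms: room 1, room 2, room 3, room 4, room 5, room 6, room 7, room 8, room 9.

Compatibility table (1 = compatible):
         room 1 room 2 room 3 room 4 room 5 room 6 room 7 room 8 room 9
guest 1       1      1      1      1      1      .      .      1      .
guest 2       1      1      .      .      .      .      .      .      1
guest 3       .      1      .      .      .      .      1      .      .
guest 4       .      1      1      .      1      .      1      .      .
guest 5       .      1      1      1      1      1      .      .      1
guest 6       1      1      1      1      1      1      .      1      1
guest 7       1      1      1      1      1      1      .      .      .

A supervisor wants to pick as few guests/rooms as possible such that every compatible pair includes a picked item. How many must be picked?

7

A maximum matching has 7 edges (e.g. guest 1–room 8, guest 2–room 9, guest 3–room 7, guest 4–room 3, guest 5–room 2, guest 6–room 5, guest 7–room 4).
By König's theorem the minimum vertex cover has the same size. One such cover is {guest 1, guest 2, guest 3, guest 4, guest 5, guest 6, guest 7}.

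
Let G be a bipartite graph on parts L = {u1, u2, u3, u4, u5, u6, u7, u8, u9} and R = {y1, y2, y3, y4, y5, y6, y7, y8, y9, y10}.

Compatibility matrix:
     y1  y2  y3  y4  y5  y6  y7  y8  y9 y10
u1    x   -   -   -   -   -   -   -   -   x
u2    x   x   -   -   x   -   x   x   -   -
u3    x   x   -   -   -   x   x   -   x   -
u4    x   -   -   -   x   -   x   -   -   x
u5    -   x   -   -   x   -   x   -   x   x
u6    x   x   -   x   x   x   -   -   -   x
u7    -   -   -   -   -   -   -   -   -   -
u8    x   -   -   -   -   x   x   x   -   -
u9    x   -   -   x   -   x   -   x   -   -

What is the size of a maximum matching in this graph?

One maximum matching: u1–y10, u2–y2, u3–y9, u4–y5, u5–y7, u6–y4, u8–y6, u9–y1.
The set {u7} has only 0 neighbours (∅), so by Hall's theorem at most 8 of the 9 left vertices can be matched.

8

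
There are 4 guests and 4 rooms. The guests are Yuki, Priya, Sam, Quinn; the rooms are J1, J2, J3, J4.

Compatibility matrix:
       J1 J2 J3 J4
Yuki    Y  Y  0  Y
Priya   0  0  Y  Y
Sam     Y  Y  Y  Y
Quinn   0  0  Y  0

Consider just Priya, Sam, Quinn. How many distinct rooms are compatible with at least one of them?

The union of neighbours of {Priya, Sam, Quinn} is {J1, J2, J3, J4}, which has 4 elements.
Since |N(S)| = 4 ≥ |S| = 3, Hall's condition holds for this subset.

4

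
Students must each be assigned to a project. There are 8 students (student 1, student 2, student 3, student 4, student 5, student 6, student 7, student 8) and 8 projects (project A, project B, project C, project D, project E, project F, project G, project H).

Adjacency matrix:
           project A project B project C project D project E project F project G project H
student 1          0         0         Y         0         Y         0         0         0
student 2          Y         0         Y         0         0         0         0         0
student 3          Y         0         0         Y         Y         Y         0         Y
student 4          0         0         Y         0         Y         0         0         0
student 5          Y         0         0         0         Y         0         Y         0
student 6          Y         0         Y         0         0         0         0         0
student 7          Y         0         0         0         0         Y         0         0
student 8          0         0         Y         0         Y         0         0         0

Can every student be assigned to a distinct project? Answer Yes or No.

No

The set {student 1, student 2, student 4, student 6, student 8} has only 3 neighbours ({project A, project C, project E}), so by Hall's theorem at most 6 of the 8 students can be matched.
Hence no matching covers every student.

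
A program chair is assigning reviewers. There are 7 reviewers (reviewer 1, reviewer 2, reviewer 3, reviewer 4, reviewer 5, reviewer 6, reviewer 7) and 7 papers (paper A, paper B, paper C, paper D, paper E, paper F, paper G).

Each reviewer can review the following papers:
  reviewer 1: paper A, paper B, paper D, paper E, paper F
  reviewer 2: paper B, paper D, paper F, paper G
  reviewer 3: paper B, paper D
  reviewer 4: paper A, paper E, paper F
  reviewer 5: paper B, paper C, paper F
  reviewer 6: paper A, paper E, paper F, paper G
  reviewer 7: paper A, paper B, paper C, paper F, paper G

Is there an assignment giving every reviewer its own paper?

Yes

One maximum matching: reviewer 1→paper E, reviewer 2→paper G, reviewer 3→paper D, reviewer 4→paper A, reviewer 5→paper C, reviewer 6→paper F, reviewer 7→paper B.
All 7 reviewers are covered.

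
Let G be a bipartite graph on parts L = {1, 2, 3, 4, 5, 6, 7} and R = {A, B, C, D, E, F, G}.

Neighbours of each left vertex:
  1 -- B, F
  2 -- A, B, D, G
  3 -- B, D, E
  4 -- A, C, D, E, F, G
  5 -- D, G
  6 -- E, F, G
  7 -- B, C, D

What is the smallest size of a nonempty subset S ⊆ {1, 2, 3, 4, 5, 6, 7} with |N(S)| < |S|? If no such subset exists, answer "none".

none

A matching saturating every left vertex exists, for instance 1→F, 2→A, 3→E, 4→C, 5→D, 6→G, 7→B.
By Hall's marriage theorem, this means |N(S)| ≥ |S| for every subset S, so no violating subset exists.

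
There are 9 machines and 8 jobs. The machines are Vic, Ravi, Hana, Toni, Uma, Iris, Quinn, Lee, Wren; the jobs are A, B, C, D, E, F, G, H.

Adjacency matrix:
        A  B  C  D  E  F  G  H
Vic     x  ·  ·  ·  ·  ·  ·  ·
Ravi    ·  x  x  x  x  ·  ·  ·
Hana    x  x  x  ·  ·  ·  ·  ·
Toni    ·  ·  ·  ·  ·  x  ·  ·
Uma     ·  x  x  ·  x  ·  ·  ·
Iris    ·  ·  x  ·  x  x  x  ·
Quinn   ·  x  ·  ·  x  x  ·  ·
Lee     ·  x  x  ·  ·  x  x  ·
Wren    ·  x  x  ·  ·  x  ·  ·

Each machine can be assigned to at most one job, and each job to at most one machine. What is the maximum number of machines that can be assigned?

For example, pair Vic–A, Ravi–D, Hana–C, Toni–F, Uma–E, Iris–G, Quinn–B.
The set {Vic, Hana, Toni, Uma, Iris, Quinn, Lee, Wren} has only 6 neighbours ({A, B, C, E, F, G}), so by Hall's theorem at most 7 of the 9 machines can be matched.

7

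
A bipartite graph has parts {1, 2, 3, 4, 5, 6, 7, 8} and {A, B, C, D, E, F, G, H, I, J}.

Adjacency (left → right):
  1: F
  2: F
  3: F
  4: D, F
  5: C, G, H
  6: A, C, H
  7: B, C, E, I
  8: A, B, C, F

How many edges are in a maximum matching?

6

For example, pair 1-F, 4-D, 5-G, 6-C, 7-E, 8-B.
The set {1, 2, 3} has only 1 neighbour ({F}), so by Hall's theorem at most 6 of the 8 left vertices can be matched.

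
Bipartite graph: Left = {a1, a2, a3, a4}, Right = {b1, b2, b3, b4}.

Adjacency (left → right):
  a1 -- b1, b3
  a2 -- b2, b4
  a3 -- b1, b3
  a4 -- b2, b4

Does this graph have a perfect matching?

Yes

A valid assignment of size 4: a1–b1, a2–b2, a3–b3, a4–b4.
Every left vertex is matched, so this is a perfect matching.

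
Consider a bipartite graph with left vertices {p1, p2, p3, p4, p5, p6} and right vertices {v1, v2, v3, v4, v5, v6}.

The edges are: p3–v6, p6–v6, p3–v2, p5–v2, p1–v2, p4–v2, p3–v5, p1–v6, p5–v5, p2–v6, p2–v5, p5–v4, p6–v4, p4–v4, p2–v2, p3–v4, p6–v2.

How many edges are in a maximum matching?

4

A valid assignment of size 4: p1→v6, p2→v5, p3→v4, p4→v2.
The set {p1, p2, p3, p4, p5, p6} has only 4 neighbours ({v2, v4, v5, v6}), so by Hall's theorem at most 4 of the 6 left vertices can be matched.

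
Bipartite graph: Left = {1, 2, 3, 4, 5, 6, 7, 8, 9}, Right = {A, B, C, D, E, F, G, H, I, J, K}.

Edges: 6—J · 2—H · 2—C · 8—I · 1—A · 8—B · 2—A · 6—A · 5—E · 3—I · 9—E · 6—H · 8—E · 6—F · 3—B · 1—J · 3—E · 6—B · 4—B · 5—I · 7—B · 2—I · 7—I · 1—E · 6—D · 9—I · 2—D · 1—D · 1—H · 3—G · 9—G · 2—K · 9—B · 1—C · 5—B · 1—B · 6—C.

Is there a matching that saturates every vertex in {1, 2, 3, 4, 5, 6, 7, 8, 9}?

No

The set {3, 4, 5, 7, 8, 9} has only 4 neighbours ({B, E, G, I}), so by Hall's theorem at most 7 of the 9 left vertices can be matched.
Hence no matching covers every left vertex.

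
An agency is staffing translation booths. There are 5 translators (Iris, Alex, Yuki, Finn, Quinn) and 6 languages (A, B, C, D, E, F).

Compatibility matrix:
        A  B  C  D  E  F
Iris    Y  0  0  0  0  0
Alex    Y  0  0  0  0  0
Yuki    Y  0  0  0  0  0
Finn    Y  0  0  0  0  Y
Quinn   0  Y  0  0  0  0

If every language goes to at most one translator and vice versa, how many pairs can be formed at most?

3

One maximum matching: Iris-A, Finn-F, Quinn-B.
The set {Iris, Alex, Yuki} has only 1 neighbour ({A}), so by Hall's theorem at most 3 of the 5 translators can be matched.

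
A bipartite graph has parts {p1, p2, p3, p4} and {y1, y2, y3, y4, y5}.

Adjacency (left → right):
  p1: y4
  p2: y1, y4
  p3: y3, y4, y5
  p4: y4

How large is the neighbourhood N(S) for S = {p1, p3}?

3

The union of neighbours of {p1, p3} is {y3, y4, y5}, which has 3 elements.
Since |N(S)| = 3 ≥ |S| = 2, Hall's condition holds for this subset.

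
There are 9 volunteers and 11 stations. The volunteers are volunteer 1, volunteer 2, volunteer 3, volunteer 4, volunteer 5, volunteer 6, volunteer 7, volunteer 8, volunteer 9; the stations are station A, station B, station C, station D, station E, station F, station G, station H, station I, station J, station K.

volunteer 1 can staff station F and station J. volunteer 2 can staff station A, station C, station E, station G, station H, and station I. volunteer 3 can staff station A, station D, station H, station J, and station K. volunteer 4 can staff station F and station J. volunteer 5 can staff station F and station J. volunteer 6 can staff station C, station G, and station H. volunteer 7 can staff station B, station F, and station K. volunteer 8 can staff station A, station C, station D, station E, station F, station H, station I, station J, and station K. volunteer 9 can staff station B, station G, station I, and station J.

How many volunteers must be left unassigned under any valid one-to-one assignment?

For example, pair volunteer 1→station J, volunteer 2→station C, volunteer 3→station A, volunteer 4→station F, volunteer 6→station H, volunteer 7→station K, volunteer 8→station I, volunteer 9→station B.
The set {volunteer 1, volunteer 4, volunteer 5} has only 2 neighbours ({station F, station J}), so by Hall's theorem at most 8 of the 9 volunteers can be matched.
That matches 8 of the 9, leaving 1 unmatched; no matching can do better.

1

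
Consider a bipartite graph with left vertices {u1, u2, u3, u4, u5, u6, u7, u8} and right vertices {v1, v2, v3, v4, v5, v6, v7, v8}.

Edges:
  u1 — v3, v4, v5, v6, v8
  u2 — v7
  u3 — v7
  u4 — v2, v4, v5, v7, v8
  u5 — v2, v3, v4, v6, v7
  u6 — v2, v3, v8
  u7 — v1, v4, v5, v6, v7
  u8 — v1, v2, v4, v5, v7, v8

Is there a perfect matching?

The set {u2, u3} has only 1 neighbour ({v7}), so by Hall's theorem at most 7 of the 8 left vertices can be matched.
Hence no matching covers every left vertex.

No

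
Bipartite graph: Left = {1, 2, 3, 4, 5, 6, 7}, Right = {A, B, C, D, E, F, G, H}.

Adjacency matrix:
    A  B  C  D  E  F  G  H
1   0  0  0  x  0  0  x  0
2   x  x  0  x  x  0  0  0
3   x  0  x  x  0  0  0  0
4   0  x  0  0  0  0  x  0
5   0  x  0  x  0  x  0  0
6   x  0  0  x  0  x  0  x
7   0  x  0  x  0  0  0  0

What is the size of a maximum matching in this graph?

A valid assignment of size 7: 1-D, 2-E, 3-C, 4-G, 5-F, 6-H, 7-B.
This saturates every left vertex, so 7 is the maximum.

7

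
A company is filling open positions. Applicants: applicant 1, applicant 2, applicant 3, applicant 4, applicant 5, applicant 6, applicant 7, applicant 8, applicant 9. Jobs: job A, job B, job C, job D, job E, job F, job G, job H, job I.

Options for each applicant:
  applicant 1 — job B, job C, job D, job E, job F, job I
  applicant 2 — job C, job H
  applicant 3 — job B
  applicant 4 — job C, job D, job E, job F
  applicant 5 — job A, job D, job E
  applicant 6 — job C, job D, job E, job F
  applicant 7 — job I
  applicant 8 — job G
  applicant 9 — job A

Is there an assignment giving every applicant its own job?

Yes

A valid assignment of size 9: applicant 1→job C, applicant 2→job H, applicant 3→job B, applicant 4→job E, applicant 5→job D, applicant 6→job F, applicant 7→job I, applicant 8→job G, applicant 9→job A.
Every applicant is matched, so this is a perfect matching.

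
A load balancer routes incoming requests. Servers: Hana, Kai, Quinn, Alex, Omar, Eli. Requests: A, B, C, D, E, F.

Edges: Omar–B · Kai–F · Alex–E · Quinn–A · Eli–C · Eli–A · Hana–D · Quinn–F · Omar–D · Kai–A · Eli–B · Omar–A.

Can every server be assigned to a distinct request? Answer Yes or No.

Yes

One maximum matching: Hana-D, Kai-A, Quinn-F, Alex-E, Omar-B, Eli-C.
All 6 servers are covered.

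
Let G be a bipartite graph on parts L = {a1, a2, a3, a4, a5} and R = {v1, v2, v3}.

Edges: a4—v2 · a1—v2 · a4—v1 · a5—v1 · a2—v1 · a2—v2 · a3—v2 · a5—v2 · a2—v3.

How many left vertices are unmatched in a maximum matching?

For example, pair a1→v2, a2→v3, a4→v1.
The set {a1, a3, a4, a5} has only 2 neighbours ({v1, v2}), so by Hall's theorem at most 3 of the 5 left vertices can be matched.
That matches 3 of the 5, leaving 2 unmatched; no matching can do better.

2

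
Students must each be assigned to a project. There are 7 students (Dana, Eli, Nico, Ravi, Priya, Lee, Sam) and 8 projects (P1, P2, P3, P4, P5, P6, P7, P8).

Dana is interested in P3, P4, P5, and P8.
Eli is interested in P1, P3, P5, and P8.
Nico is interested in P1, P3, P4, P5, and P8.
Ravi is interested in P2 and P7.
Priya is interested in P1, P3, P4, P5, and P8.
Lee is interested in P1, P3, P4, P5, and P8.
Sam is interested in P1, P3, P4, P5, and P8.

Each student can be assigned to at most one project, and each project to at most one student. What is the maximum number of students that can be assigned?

One maximum matching: Dana→P4, Eli→P5, Nico→P8, Ravi→P7, Priya→P3, Lee→P1.
The set {Dana, Eli, Nico, Priya, Lee, Sam} has only 5 neighbours ({P1, P3, P4, P5, P8}), so by Hall's theorem at most 6 of the 7 students can be matched.

6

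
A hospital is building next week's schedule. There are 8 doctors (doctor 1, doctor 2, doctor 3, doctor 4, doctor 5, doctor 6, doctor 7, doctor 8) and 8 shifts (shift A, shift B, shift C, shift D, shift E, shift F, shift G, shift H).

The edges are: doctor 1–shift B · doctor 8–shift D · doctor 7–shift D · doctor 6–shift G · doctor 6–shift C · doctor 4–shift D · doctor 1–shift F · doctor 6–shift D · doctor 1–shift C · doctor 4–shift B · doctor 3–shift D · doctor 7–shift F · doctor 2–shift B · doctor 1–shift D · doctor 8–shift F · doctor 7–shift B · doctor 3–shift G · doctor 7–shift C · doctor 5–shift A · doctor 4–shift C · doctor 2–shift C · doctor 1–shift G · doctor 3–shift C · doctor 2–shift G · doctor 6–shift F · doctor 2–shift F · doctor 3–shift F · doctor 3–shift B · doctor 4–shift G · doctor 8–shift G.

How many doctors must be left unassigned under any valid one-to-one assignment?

2

A valid assignment of size 6: doctor 1-shift F, doctor 2-shift C, doctor 3-shift B, doctor 4-shift D, doctor 5-shift A, doctor 6-shift G.
The set {doctor 1, doctor 2, doctor 3, doctor 4, doctor 6, doctor 7, doctor 8} has only 5 neighbours ({shift B, shift C, shift D, shift F, shift G}), so by Hall's theorem at most 6 of the 8 doctors can be matched.
That matches 6 of the 8, leaving 2 unmatched; no matching can do better.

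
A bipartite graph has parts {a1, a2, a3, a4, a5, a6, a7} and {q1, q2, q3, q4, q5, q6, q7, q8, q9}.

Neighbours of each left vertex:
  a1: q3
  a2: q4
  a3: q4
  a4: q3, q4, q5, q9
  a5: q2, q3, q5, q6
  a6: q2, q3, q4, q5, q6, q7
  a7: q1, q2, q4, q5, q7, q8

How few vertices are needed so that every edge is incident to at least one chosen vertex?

{a1, a4, a5, a6, a7, q4} is a vertex cover of size 6: every edge has an endpoint in this set.
No smaller cover exists because a1–q3, a2–q4, a4–q5, a5–q2, a6–q6, a7–q7 is a matching of size 6, and a cover must include an endpoint of each of these disjoint edges (König's theorem).

6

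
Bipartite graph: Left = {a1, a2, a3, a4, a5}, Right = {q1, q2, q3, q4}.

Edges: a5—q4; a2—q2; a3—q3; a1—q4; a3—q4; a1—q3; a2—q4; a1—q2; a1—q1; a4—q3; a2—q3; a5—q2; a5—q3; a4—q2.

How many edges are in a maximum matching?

For example, pair a1→q1, a2→q3, a3→q4, a4→q2.
The set {a2, a3, a4, a5} has only 3 neighbours ({q2, q3, q4}), so by Hall's theorem at most 4 of the 5 left vertices can be matched.

4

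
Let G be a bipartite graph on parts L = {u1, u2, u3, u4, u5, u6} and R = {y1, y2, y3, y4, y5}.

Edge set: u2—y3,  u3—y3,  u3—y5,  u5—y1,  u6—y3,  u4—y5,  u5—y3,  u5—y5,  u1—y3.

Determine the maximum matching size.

3

A valid assignment of size 3: u1–y3, u3–y5, u5–y1.
The set {u1, u2, u3, u4, u6} has only 2 neighbours ({y3, y5}), so by Hall's theorem at most 3 of the 6 left vertices can be matched.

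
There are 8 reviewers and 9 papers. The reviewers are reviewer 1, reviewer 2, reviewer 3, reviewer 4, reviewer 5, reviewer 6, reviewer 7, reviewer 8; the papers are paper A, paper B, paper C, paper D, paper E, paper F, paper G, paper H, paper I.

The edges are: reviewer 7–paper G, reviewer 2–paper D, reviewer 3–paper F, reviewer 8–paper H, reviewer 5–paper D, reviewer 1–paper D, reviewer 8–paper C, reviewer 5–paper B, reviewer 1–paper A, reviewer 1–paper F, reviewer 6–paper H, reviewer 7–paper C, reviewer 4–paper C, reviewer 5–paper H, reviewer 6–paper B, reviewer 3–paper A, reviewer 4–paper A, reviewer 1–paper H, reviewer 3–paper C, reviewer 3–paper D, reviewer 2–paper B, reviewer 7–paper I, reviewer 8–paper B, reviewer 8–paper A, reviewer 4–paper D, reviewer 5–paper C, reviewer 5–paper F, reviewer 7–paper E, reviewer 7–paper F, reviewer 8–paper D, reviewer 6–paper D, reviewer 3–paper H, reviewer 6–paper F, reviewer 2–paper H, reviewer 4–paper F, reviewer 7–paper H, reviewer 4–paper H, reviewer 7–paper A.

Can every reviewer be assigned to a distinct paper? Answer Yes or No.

The set {reviewer 1, reviewer 2, reviewer 3, reviewer 4, reviewer 5, reviewer 6, reviewer 8} has only 6 neighbours ({paper A, paper B, paper C, paper D, paper F, paper H}), so by Hall's theorem at most 7 of the 8 reviewers can be matched.
Hence no matching covers every reviewer.

No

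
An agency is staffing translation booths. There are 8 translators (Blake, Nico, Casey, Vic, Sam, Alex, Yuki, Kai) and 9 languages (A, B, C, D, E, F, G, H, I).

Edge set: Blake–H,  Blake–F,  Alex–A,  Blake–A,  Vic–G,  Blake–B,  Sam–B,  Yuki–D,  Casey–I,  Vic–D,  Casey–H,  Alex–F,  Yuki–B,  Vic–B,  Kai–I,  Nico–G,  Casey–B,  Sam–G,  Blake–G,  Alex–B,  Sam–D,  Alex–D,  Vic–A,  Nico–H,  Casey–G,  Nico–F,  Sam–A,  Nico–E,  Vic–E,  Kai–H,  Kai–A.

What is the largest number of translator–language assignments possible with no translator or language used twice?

One maximum matching: Blake→A, Nico→H, Casey→G, Vic→E, Sam→D, Alex→F, Yuki→B, Kai→I.
All 8 translators are matched, so no larger matching exists.

8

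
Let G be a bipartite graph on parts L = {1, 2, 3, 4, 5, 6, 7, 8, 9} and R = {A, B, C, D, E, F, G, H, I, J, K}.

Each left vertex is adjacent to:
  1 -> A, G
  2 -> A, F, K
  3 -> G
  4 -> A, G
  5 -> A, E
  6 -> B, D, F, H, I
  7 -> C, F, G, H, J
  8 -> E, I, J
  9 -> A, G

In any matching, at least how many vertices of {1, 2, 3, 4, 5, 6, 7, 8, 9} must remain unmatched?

A valid assignment of size 7: 1-A, 2-F, 3-G, 5-E, 6-B, 7-H, 8-J.
The set {1, 3, 4, 9} has only 2 neighbours ({A, G}), so by Hall's theorem at most 7 of the 9 left vertices can be matched.
That matches 7 of the 9, leaving 2 unmatched; no matching can do better.

2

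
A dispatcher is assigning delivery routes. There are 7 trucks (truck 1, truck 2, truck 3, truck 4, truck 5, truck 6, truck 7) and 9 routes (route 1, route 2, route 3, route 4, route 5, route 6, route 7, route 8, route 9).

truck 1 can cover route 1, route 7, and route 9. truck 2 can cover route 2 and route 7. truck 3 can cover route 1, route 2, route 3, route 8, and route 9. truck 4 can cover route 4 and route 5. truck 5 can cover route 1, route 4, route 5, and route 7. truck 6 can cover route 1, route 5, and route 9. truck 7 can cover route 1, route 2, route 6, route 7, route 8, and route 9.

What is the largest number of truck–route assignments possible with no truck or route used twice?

A valid assignment of size 7: truck 1-route 9, truck 2-route 7, truck 3-route 3, truck 4-route 5, truck 5-route 4, truck 6-route 1, truck 7-route 2.
All 7 trucks are matched, so no larger matching exists.

7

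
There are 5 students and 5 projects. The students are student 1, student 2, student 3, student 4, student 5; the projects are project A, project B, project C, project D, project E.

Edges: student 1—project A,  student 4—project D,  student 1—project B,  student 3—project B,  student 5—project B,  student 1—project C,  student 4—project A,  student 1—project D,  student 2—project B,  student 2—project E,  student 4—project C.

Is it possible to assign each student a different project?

No

The set {student 3, student 5} has only 1 neighbour ({project B}), so by Hall's theorem at most 4 of the 5 students can be matched.
Hence no matching covers every student.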